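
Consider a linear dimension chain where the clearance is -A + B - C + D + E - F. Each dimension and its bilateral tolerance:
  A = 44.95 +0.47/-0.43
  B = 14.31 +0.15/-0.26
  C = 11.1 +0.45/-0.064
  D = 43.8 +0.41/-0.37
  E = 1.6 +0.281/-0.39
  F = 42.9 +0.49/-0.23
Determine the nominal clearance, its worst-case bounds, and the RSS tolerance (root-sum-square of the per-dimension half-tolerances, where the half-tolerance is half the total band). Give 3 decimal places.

nominal=-39.240 wc=[-41.670,-37.675] rss=0.840

Stack each dimension's contribution:
  -A: nom -44.950 → Σnom=-44.950; wc +0.430/-0.470 → slack +0.430/-0.470; half-tol=0.450, Σhalf²=0.202500
  +B: nom +14.310 → Σnom=-30.640; wc +0.150/-0.260 → slack +0.580/-0.730; half-tol=0.205, Σhalf²=0.244525
  -C: nom -11.100 → Σnom=-41.740; wc +0.064/-0.450 → slack +0.644/-1.180; half-tol=0.257, Σhalf²=0.310574
  +D: nom +43.800 → Σnom=2.060; wc +0.410/-0.370 → slack +1.054/-1.550; half-tol=0.390, Σhalf²=0.462674
  +E: nom +1.600 → Σnom=3.660; wc +0.281/-0.390 → slack +1.335/-1.940; half-tol=0.336, Σhalf²=0.575234
  -F: nom -42.900 → Σnom=-39.240; wc +0.230/-0.490 → slack +1.565/-2.430; half-tol=0.360, Σhalf²=0.704834
Nominal = -39.240. Worst-case = [-39.240 - 2.430, -39.240 + 1.565] = [-41.670, -37.675]. RSS = √0.704834 = 0.840.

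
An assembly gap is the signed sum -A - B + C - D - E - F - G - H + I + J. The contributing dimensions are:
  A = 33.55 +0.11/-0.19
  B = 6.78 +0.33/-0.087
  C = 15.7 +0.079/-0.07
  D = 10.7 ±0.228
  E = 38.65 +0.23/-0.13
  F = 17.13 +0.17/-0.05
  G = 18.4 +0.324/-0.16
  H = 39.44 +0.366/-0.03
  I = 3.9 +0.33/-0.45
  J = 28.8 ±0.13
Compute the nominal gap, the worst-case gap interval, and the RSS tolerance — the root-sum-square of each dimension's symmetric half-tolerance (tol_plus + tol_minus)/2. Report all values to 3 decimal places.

nominal=-116.250 wc=[-118.658,-114.836] rss=0.659

Stack each dimension's contribution:
  -A: nom -33.550 → Σnom=-33.550; wc +0.190/-0.110 → slack +0.190/-0.110; half-tol=0.150, Σhalf²=0.022500
  -B: nom -6.780 → Σnom=-40.330; wc +0.087/-0.330 → slack +0.277/-0.440; half-tol=0.209, Σhalf²=0.065972
  +C: nom +15.700 → Σnom=-24.630; wc +0.079/-0.070 → slack +0.356/-0.510; half-tol=0.075, Σhalf²=0.071523
  -D: nom -10.700 → Σnom=-35.330; wc +0.228/-0.228 → slack +0.584/-0.738; half-tol=0.228, Σhalf²=0.123507
  -E: nom -38.650 → Σnom=-73.980; wc +0.130/-0.230 → slack +0.714/-0.968; half-tol=0.180, Σhalf²=0.155907
  -F: nom -17.130 → Σnom=-91.110; wc +0.050/-0.170 → slack +0.764/-1.138; half-tol=0.110, Σhalf²=0.168007
  -G: nom -18.400 → Σnom=-109.510; wc +0.160/-0.324 → slack +0.924/-1.462; half-tol=0.242, Σhalf²=0.226571
  -H: nom -39.440 → Σnom=-148.950; wc +0.030/-0.366 → slack +0.954/-1.828; half-tol=0.198, Σhalf²=0.265775
  +I: nom +3.900 → Σnom=-145.050; wc +0.330/-0.450 → slack +1.284/-2.278; half-tol=0.390, Σhalf²=0.417875
  +J: nom +28.800 → Σnom=-116.250; wc +0.130/-0.130 → slack +1.414/-2.408; half-tol=0.130, Σhalf²=0.434775
Nominal = -116.250. Worst-case = [-116.250 - 2.408, -116.250 + 1.414] = [-118.658, -114.836]. RSS = √0.434775 = 0.659.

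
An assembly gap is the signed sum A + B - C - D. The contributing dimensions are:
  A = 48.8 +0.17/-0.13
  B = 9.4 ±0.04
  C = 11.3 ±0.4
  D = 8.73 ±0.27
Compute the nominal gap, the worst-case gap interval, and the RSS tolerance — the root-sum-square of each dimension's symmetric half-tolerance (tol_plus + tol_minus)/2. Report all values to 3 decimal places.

nominal=38.170 wc=[37.330,39.050] rss=0.507

Stack each dimension's contribution:
  +A: nom +48.800 → Σnom=48.800; wc +0.170/-0.130 → slack +0.170/-0.130; half-tol=0.150, Σhalf²=0.022500
  +B: nom +9.400 → Σnom=58.200; wc +0.040/-0.040 → slack +0.210/-0.170; half-tol=0.040, Σhalf²=0.024100
  -C: nom -11.300 → Σnom=46.900; wc +0.400/-0.400 → slack +0.610/-0.570; half-tol=0.400, Σhalf²=0.184100
  -D: nom -8.730 → Σnom=38.170; wc +0.270/-0.270 → slack +0.880/-0.840; half-tol=0.270, Σhalf²=0.257000
Nominal = 38.170. Worst-case = [38.170 - 0.840, 38.170 + 0.880] = [37.330, 39.050]. RSS = √0.257000 = 0.507.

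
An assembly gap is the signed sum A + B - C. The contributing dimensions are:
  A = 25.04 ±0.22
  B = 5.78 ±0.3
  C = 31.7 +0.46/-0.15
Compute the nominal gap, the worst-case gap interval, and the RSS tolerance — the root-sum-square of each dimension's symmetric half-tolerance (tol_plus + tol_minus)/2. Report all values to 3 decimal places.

nominal=-0.880 wc=[-1.860,-0.210] rss=0.481

Stack each dimension's contribution:
  +A: nom +25.040 → Σnom=25.040; wc +0.220/-0.220 → slack +0.220/-0.220; half-tol=0.220, Σhalf²=0.048400
  +B: nom +5.780 → Σnom=30.820; wc +0.300/-0.300 → slack +0.520/-0.520; half-tol=0.300, Σhalf²=0.138400
  -C: nom -31.700 → Σnom=-0.880; wc +0.150/-0.460 → slack +0.670/-0.980; half-tol=0.305, Σhalf²=0.231425
Nominal = -0.880. Worst-case = [-0.880 - 0.980, -0.880 + 0.670] = [-1.860, -0.210]. RSS = √0.231425 = 0.481.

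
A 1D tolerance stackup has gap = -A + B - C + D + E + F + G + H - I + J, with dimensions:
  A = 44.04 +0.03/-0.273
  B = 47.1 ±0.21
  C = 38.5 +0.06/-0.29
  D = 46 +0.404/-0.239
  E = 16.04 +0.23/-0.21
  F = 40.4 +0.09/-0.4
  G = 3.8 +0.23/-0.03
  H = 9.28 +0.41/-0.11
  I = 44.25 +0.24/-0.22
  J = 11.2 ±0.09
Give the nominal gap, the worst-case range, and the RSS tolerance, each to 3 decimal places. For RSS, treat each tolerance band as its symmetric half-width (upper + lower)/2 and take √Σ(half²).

Stack each dimension's contribution:
  -A: nom -44.040 → Σnom=-44.040; wc +0.273/-0.030 → slack +0.273/-0.030; half-tol=0.152, Σhalf²=0.022952
  +B: nom +47.100 → Σnom=3.060; wc +0.210/-0.210 → slack +0.483/-0.240; half-tol=0.210, Σhalf²=0.067052
  -C: nom -38.500 → Σnom=-35.440; wc +0.290/-0.060 → slack +0.773/-0.300; half-tol=0.175, Σhalf²=0.097677
  +D: nom +46.000 → Σnom=10.560; wc +0.404/-0.239 → slack +1.177/-0.539; half-tol=0.322, Σhalf²=0.201040
  +E: nom +16.040 → Σnom=26.600; wc +0.230/-0.210 → slack +1.407/-0.749; half-tol=0.220, Σhalf²=0.249440
  +F: nom +40.400 → Σnom=67.000; wc +0.090/-0.400 → slack +1.497/-1.149; half-tol=0.245, Σhalf²=0.309465
  +G: nom +3.800 → Σnom=70.800; wc +0.230/-0.030 → slack +1.727/-1.179; half-tol=0.130, Σhalf²=0.326365
  +H: nom +9.280 → Σnom=80.080; wc +0.410/-0.110 → slack +2.137/-1.289; half-tol=0.260, Σhalf²=0.393965
  -I: nom -44.250 → Σnom=35.830; wc +0.220/-0.240 → slack +2.357/-1.529; half-tol=0.230, Σhalf²=0.446865
  +J: nom +11.200 → Σnom=47.030; wc +0.090/-0.090 → slack +2.447/-1.619; half-tol=0.090, Σhalf²=0.454965
Nominal = 47.030. Worst-case = [47.030 - 1.619, 47.030 + 2.447] = [45.411, 49.477]. RSS = √0.454965 = 0.675.

nominal=47.030 wc=[45.411,49.477] rss=0.675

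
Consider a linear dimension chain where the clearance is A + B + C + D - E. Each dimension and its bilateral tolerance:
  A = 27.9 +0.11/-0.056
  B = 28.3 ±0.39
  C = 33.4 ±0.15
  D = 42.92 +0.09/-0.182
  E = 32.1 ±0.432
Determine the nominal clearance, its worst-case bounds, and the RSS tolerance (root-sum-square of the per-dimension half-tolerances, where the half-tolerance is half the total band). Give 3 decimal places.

Stack each dimension's contribution:
  +A: nom +27.900 → Σnom=27.900; wc +0.110/-0.056 → slack +0.110/-0.056; half-tol=0.083, Σhalf²=0.006889
  +B: nom +28.300 → Σnom=56.200; wc +0.390/-0.390 → slack +0.500/-0.446; half-tol=0.390, Σhalf²=0.158989
  +C: nom +33.400 → Σnom=89.600; wc +0.150/-0.150 → slack +0.650/-0.596; half-tol=0.150, Σhalf²=0.181489
  +D: nom +42.920 → Σnom=132.520; wc +0.090/-0.182 → slack +0.740/-0.778; half-tol=0.136, Σhalf²=0.199985
  -E: nom -32.100 → Σnom=100.420; wc +0.432/-0.432 → slack +1.172/-1.210; half-tol=0.432, Σhalf²=0.386609
Nominal = 100.420. Worst-case = [100.420 - 1.210, 100.420 + 1.172] = [99.210, 101.592]. RSS = √0.386609 = 0.622.

nominal=100.420 wc=[99.210,101.592] rss=0.622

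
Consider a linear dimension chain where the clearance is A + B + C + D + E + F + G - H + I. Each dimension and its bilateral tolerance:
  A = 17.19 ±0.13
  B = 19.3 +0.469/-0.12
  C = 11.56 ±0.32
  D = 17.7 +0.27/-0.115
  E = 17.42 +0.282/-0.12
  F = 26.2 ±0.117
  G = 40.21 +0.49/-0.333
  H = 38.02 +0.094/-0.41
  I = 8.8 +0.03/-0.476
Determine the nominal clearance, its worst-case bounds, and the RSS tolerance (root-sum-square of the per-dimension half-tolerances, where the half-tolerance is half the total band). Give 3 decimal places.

nominal=120.360 wc=[118.535,122.878] rss=0.771

Stack each dimension's contribution:
  +A: nom +17.190 → Σnom=17.190; wc +0.130/-0.130 → slack +0.130/-0.130; half-tol=0.130, Σhalf²=0.016900
  +B: nom +19.300 → Σnom=36.490; wc +0.469/-0.120 → slack +0.599/-0.250; half-tol=0.294, Σhalf²=0.103630
  +C: nom +11.560 → Σnom=48.050; wc +0.320/-0.320 → slack +0.919/-0.570; half-tol=0.320, Σhalf²=0.206030
  +D: nom +17.700 → Σnom=65.750; wc +0.270/-0.115 → slack +1.189/-0.685; half-tol=0.193, Σhalf²=0.243086
  +E: nom +17.420 → Σnom=83.170; wc +0.282/-0.120 → slack +1.471/-0.805; half-tol=0.201, Σhalf²=0.283488
  +F: nom +26.200 → Σnom=109.370; wc +0.117/-0.117 → slack +1.588/-0.922; half-tol=0.117, Σhalf²=0.297177
  +G: nom +40.210 → Σnom=149.580; wc +0.490/-0.333 → slack +2.078/-1.255; half-tol=0.411, Σhalf²=0.466509
  -H: nom -38.020 → Σnom=111.560; wc +0.410/-0.094 → slack +2.488/-1.349; half-tol=0.252, Σhalf²=0.530013
  +I: nom +8.800 → Σnom=120.360; wc +0.030/-0.476 → slack +2.518/-1.825; half-tol=0.253, Σhalf²=0.594022
Nominal = 120.360. Worst-case = [120.360 - 1.825, 120.360 + 2.518] = [118.535, 122.878]. RSS = √0.594022 = 0.771.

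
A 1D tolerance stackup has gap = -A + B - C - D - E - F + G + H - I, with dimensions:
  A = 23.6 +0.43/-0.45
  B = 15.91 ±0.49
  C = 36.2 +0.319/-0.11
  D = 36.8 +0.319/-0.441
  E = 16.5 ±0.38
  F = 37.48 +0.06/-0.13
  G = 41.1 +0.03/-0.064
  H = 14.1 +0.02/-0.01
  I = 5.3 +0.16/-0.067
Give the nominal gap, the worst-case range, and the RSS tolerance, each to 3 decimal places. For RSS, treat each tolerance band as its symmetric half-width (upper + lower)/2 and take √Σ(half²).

Stack each dimension's contribution:
  -A: nom -23.600 → Σnom=-23.600; wc +0.450/-0.430 → slack +0.450/-0.430; half-tol=0.440, Σhalf²=0.193600
  +B: nom +15.910 → Σnom=-7.690; wc +0.490/-0.490 → slack +0.940/-0.920; half-tol=0.490, Σhalf²=0.433700
  -C: nom -36.200 → Σnom=-43.890; wc +0.110/-0.319 → slack +1.050/-1.239; half-tol=0.214, Σhalf²=0.479710
  -D: nom -36.800 → Σnom=-80.690; wc +0.441/-0.319 → slack +1.491/-1.558; half-tol=0.380, Σhalf²=0.624110
  -E: nom -16.500 → Σnom=-97.190; wc +0.380/-0.380 → slack +1.871/-1.938; half-tol=0.380, Σhalf²=0.768510
  -F: nom -37.480 → Σnom=-134.670; wc +0.130/-0.060 → slack +2.001/-1.998; half-tol=0.095, Σhalf²=0.777535
  +G: nom +41.100 → Σnom=-93.570; wc +0.030/-0.064 → slack +2.031/-2.062; half-tol=0.047, Σhalf²=0.779744
  +H: nom +14.100 → Σnom=-79.470; wc +0.020/-0.010 → slack +2.051/-2.072; half-tol=0.015, Σhalf²=0.779969
  -I: nom -5.300 → Σnom=-84.770; wc +0.067/-0.160 → slack +2.118/-2.232; half-tol=0.114, Σhalf²=0.792851
Nominal = -84.770. Worst-case = [-84.770 - 2.232, -84.770 + 2.118] = [-87.002, -82.652]. RSS = √0.792851 = 0.890.

nominal=-84.770 wc=[-87.002,-82.652] rss=0.890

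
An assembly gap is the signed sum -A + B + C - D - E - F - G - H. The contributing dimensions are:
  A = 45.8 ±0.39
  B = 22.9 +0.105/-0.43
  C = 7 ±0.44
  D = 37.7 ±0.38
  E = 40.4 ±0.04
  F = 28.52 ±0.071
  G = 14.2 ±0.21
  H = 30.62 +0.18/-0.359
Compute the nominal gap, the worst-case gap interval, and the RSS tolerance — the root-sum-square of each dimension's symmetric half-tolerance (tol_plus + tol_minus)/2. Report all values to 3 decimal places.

Stack each dimension's contribution:
  -A: nom -45.800 → Σnom=-45.800; wc +0.390/-0.390 → slack +0.390/-0.390; half-tol=0.390, Σhalf²=0.152100
  +B: nom +22.900 → Σnom=-22.900; wc +0.105/-0.430 → slack +0.495/-0.820; half-tol=0.268, Σhalf²=0.223656
  +C: nom +7.000 → Σnom=-15.900; wc +0.440/-0.440 → slack +0.935/-1.260; half-tol=0.440, Σhalf²=0.417256
  -D: nom -37.700 → Σnom=-53.600; wc +0.380/-0.380 → slack +1.315/-1.640; half-tol=0.380, Σhalf²=0.561656
  -E: nom -40.400 → Σnom=-94.000; wc +0.040/-0.040 → slack +1.355/-1.680; half-tol=0.040, Σhalf²=0.563256
  -F: nom -28.520 → Σnom=-122.520; wc +0.071/-0.071 → slack +1.426/-1.751; half-tol=0.071, Σhalf²=0.568297
  -G: nom -14.200 → Σnom=-136.720; wc +0.210/-0.210 → slack +1.636/-1.961; half-tol=0.210, Σhalf²=0.612397
  -H: nom -30.620 → Σnom=-167.340; wc +0.359/-0.180 → slack +1.995/-2.141; half-tol=0.269, Σhalf²=0.685028
Nominal = -167.340. Worst-case = [-167.340 - 2.141, -167.340 + 1.995] = [-169.481, -165.345]. RSS = √0.685028 = 0.828.

nominal=-167.340 wc=[-169.481,-165.345] rss=0.828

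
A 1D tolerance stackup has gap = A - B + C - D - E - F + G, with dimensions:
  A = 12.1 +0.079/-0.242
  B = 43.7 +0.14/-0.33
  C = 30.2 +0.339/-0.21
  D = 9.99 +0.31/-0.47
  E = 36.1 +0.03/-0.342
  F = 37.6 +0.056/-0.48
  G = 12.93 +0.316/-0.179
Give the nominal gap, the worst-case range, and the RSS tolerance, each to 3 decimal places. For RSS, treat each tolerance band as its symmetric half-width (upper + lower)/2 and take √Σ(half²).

nominal=-72.160 wc=[-73.327,-69.804] rss=0.690

Stack each dimension's contribution:
  +A: nom +12.100 → Σnom=12.100; wc +0.079/-0.242 → slack +0.079/-0.242; half-tol=0.161, Σhalf²=0.025760
  -B: nom -43.700 → Σnom=-31.600; wc +0.330/-0.140 → slack +0.409/-0.382; half-tol=0.235, Σhalf²=0.080985
  +C: nom +30.200 → Σnom=-1.400; wc +0.339/-0.210 → slack +0.748/-0.592; half-tol=0.275, Σhalf²=0.156336
  -D: nom -9.990 → Σnom=-11.390; wc +0.470/-0.310 → slack +1.218/-0.902; half-tol=0.390, Σhalf²=0.308436
  -E: nom -36.100 → Σnom=-47.490; wc +0.342/-0.030 → slack +1.560/-0.932; half-tol=0.186, Σhalf²=0.343032
  -F: nom -37.600 → Σnom=-85.090; wc +0.480/-0.056 → slack +2.040/-0.988; half-tol=0.268, Σhalf²=0.414856
  +G: nom +12.930 → Σnom=-72.160; wc +0.316/-0.179 → slack +2.356/-1.167; half-tol=0.247, Σhalf²=0.476112
Nominal = -72.160. Worst-case = [-72.160 - 1.167, -72.160 + 2.356] = [-73.327, -69.804]. RSS = √0.476112 = 0.690.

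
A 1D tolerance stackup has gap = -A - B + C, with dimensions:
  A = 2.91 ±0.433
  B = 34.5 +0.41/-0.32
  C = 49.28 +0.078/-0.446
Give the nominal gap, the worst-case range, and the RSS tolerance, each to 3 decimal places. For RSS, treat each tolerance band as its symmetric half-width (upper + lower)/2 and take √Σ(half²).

nominal=11.870 wc=[10.581,12.701] rss=0.624

Stack each dimension's contribution:
  -A: nom -2.910 → Σnom=-2.910; wc +0.433/-0.433 → slack +0.433/-0.433; half-tol=0.433, Σhalf²=0.187489
  -B: nom -34.500 → Σnom=-37.410; wc +0.320/-0.410 → slack +0.753/-0.843; half-tol=0.365, Σhalf²=0.320714
  +C: nom +49.280 → Σnom=11.870; wc +0.078/-0.446 → slack +0.831/-1.289; half-tol=0.262, Σhalf²=0.389358
Nominal = 11.870. Worst-case = [11.870 - 1.289, 11.870 + 0.831] = [10.581, 12.701]. RSS = √0.389358 = 0.624.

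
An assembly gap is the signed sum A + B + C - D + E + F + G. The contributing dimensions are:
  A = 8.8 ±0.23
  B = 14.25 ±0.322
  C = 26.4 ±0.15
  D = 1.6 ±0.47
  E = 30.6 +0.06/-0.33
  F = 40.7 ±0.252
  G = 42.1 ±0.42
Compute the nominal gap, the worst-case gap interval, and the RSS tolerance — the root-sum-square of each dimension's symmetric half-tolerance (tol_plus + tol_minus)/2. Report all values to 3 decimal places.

Stack each dimension's contribution:
  +A: nom +8.800 → Σnom=8.800; wc +0.230/-0.230 → slack +0.230/-0.230; half-tol=0.230, Σhalf²=0.052900
  +B: nom +14.250 → Σnom=23.050; wc +0.322/-0.322 → slack +0.552/-0.552; half-tol=0.322, Σhalf²=0.156584
  +C: nom +26.400 → Σnom=49.450; wc +0.150/-0.150 → slack +0.702/-0.702; half-tol=0.150, Σhalf²=0.179084
  -D: nom -1.600 → Σnom=47.850; wc +0.470/-0.470 → slack +1.172/-1.172; half-tol=0.470, Σhalf²=0.399984
  +E: nom +30.600 → Σnom=78.450; wc +0.060/-0.330 → slack +1.232/-1.502; half-tol=0.195, Σhalf²=0.438009
  +F: nom +40.700 → Σnom=119.150; wc +0.252/-0.252 → slack +1.484/-1.754; half-tol=0.252, Σhalf²=0.501513
  +G: nom +42.100 → Σnom=161.250; wc +0.420/-0.420 → slack +1.904/-2.174; half-tol=0.420, Σhalf²=0.677913
Nominal = 161.250. Worst-case = [161.250 - 2.174, 161.250 + 1.904] = [159.076, 163.154]. RSS = √0.677913 = 0.823.

nominal=161.250 wc=[159.076,163.154] rss=0.823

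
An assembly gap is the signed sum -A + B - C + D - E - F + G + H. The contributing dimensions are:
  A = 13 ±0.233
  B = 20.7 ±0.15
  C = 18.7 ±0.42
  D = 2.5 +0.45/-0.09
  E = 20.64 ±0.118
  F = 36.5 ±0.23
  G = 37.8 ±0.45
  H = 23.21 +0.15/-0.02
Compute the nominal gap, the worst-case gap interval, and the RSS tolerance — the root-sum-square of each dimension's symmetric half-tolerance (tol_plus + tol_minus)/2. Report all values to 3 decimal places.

nominal=-4.630 wc=[-6.341,-2.429] rss=0.776

Stack each dimension's contribution:
  -A: nom -13.000 → Σnom=-13.000; wc +0.233/-0.233 → slack +0.233/-0.233; half-tol=0.233, Σhalf²=0.054289
  +B: nom +20.700 → Σnom=7.700; wc +0.150/-0.150 → slack +0.383/-0.383; half-tol=0.150, Σhalf²=0.076789
  -C: nom -18.700 → Σnom=-11.000; wc +0.420/-0.420 → slack +0.803/-0.803; half-tol=0.420, Σhalf²=0.253189
  +D: nom +2.500 → Σnom=-8.500; wc +0.450/-0.090 → slack +1.253/-0.893; half-tol=0.270, Σhalf²=0.326089
  -E: nom -20.640 → Σnom=-29.140; wc +0.118/-0.118 → slack +1.371/-1.011; half-tol=0.118, Σhalf²=0.340013
  -F: nom -36.500 → Σnom=-65.640; wc +0.230/-0.230 → slack +1.601/-1.241; half-tol=0.230, Σhalf²=0.392913
  +G: nom +37.800 → Σnom=-27.840; wc +0.450/-0.450 → slack +2.051/-1.691; half-tol=0.450, Σhalf²=0.595413
  +H: nom +23.210 → Σnom=-4.630; wc +0.150/-0.020 → slack +2.201/-1.711; half-tol=0.085, Σhalf²=0.602638
Nominal = -4.630. Worst-case = [-4.630 - 1.711, -4.630 + 2.201] = [-6.341, -2.429]. RSS = √0.602638 = 0.776.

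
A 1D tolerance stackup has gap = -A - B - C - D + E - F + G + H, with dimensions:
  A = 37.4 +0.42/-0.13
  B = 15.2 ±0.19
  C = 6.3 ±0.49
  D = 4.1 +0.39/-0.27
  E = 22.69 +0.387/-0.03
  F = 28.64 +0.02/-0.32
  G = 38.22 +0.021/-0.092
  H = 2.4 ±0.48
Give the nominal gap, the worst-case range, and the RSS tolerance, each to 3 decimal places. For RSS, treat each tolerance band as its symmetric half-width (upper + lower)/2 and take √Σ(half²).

nominal=-28.330 wc=[-30.442,-26.042] rss=0.876

Stack each dimension's contribution:
  -A: nom -37.400 → Σnom=-37.400; wc +0.130/-0.420 → slack +0.130/-0.420; half-tol=0.275, Σhalf²=0.075625
  -B: nom -15.200 → Σnom=-52.600; wc +0.190/-0.190 → slack +0.320/-0.610; half-tol=0.190, Σhalf²=0.111725
  -C: nom -6.300 → Σnom=-58.900; wc +0.490/-0.490 → slack +0.810/-1.100; half-tol=0.490, Σhalf²=0.351825
  -D: nom -4.100 → Σnom=-63.000; wc +0.270/-0.390 → slack +1.080/-1.490; half-tol=0.330, Σhalf²=0.460725
  +E: nom +22.690 → Σnom=-40.310; wc +0.387/-0.030 → slack +1.467/-1.520; half-tol=0.209, Σhalf²=0.504197
  -F: nom -28.640 → Σnom=-68.950; wc +0.320/-0.020 → slack +1.787/-1.540; half-tol=0.170, Σhalf²=0.533097
  +G: nom +38.220 → Σnom=-30.730; wc +0.021/-0.092 → slack +1.808/-1.632; half-tol=0.057, Σhalf²=0.536290
  +H: nom +2.400 → Σnom=-28.330; wc +0.480/-0.480 → slack +2.288/-2.112; half-tol=0.480, Σhalf²=0.766690
Nominal = -28.330. Worst-case = [-28.330 - 2.112, -28.330 + 2.288] = [-30.442, -26.042]. RSS = √0.766690 = 0.876.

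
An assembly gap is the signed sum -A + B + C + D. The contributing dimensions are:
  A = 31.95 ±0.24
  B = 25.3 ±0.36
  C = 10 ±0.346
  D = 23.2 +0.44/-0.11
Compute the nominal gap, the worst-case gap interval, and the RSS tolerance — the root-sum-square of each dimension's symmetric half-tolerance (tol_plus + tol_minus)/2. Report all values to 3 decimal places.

nominal=26.550 wc=[25.494,27.936] rss=0.618

Stack each dimension's contribution:
  -A: nom -31.950 → Σnom=-31.950; wc +0.240/-0.240 → slack +0.240/-0.240; half-tol=0.240, Σhalf²=0.057600
  +B: nom +25.300 → Σnom=-6.650; wc +0.360/-0.360 → slack +0.600/-0.600; half-tol=0.360, Σhalf²=0.187200
  +C: nom +10.000 → Σnom=3.350; wc +0.346/-0.346 → slack +0.946/-0.946; half-tol=0.346, Σhalf²=0.306916
  +D: nom +23.200 → Σnom=26.550; wc +0.440/-0.110 → slack +1.386/-1.056; half-tol=0.275, Σhalf²=0.382541
Nominal = 26.550. Worst-case = [26.550 - 1.056, 26.550 + 1.386] = [25.494, 27.936]. RSS = √0.382541 = 0.618.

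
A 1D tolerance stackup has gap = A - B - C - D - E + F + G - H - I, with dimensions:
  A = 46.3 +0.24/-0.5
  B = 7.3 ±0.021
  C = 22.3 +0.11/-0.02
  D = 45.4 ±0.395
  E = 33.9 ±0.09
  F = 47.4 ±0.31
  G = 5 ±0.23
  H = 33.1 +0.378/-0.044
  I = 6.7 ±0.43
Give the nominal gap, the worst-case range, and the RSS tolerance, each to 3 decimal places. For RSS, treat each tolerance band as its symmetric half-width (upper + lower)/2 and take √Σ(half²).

nominal=-50.000 wc=[-52.464,-48.220] rss=0.827

Stack each dimension's contribution:
  +A: nom +46.300 → Σnom=46.300; wc +0.240/-0.500 → slack +0.240/-0.500; half-tol=0.370, Σhalf²=0.136900
  -B: nom -7.300 → Σnom=39.000; wc +0.021/-0.021 → slack +0.261/-0.521; half-tol=0.021, Σhalf²=0.137341
  -C: nom -22.300 → Σnom=16.700; wc +0.020/-0.110 → slack +0.281/-0.631; half-tol=0.065, Σhalf²=0.141566
  -D: nom -45.400 → Σnom=-28.700; wc +0.395/-0.395 → slack +0.676/-1.026; half-tol=0.395, Σhalf²=0.297591
  -E: nom -33.900 → Σnom=-62.600; wc +0.090/-0.090 → slack +0.766/-1.116; half-tol=0.090, Σhalf²=0.305691
  +F: nom +47.400 → Σnom=-15.200; wc +0.310/-0.310 → slack +1.076/-1.426; half-tol=0.310, Σhalf²=0.401791
  +G: nom +5.000 → Σnom=-10.200; wc +0.230/-0.230 → slack +1.306/-1.656; half-tol=0.230, Σhalf²=0.454691
  -H: nom -33.100 → Σnom=-43.300; wc +0.044/-0.378 → slack +1.350/-2.034; half-tol=0.211, Σhalf²=0.499212
  -I: nom -6.700 → Σnom=-50.000; wc +0.430/-0.430 → slack +1.780/-2.464; half-tol=0.430, Σhalf²=0.684112
Nominal = -50.000. Worst-case = [-50.000 - 2.464, -50.000 + 1.780] = [-52.464, -48.220]. RSS = √0.684112 = 0.827.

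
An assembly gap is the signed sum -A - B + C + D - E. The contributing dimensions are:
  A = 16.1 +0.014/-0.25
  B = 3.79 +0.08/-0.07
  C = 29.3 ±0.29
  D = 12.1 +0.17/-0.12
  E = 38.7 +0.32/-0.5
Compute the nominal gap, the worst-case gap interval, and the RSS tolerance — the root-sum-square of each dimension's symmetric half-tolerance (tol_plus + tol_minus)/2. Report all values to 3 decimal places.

nominal=-17.190 wc=[-18.014,-15.910] rss=0.544

Stack each dimension's contribution:
  -A: nom -16.100 → Σnom=-16.100; wc +0.250/-0.014 → slack +0.250/-0.014; half-tol=0.132, Σhalf²=0.017424
  -B: nom -3.790 → Σnom=-19.890; wc +0.070/-0.080 → slack +0.320/-0.094; half-tol=0.075, Σhalf²=0.023049
  +C: nom +29.300 → Σnom=9.410; wc +0.290/-0.290 → slack +0.610/-0.384; half-tol=0.290, Σhalf²=0.107149
  +D: nom +12.100 → Σnom=21.510; wc +0.170/-0.120 → slack +0.780/-0.504; half-tol=0.145, Σhalf²=0.128174
  -E: nom -38.700 → Σnom=-17.190; wc +0.500/-0.320 → slack +1.280/-0.824; half-tol=0.410, Σhalf²=0.296274
Nominal = -17.190. Worst-case = [-17.190 - 0.824, -17.190 + 1.280] = [-18.014, -15.910]. RSS = √0.296274 = 0.544.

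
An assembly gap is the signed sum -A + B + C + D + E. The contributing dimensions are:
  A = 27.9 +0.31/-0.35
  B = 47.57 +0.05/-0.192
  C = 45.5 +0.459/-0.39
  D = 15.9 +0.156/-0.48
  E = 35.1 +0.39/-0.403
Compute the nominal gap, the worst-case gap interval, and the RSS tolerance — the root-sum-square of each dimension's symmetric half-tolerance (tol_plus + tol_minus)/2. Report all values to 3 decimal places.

nominal=116.170 wc=[114.395,117.575] rss=0.750

Stack each dimension's contribution:
  -A: nom -27.900 → Σnom=-27.900; wc +0.350/-0.310 → slack +0.350/-0.310; half-tol=0.330, Σhalf²=0.108900
  +B: nom +47.570 → Σnom=19.670; wc +0.050/-0.192 → slack +0.400/-0.502; half-tol=0.121, Σhalf²=0.123541
  +C: nom +45.500 → Σnom=65.170; wc +0.459/-0.390 → slack +0.859/-0.892; half-tol=0.424, Σhalf²=0.303741
  +D: nom +15.900 → Σnom=81.070; wc +0.156/-0.480 → slack +1.015/-1.372; half-tol=0.318, Σhalf²=0.404865
  +E: nom +35.100 → Σnom=116.170; wc +0.390/-0.403 → slack +1.405/-1.775; half-tol=0.397, Σhalf²=0.562078
Nominal = 116.170. Worst-case = [116.170 - 1.775, 116.170 + 1.405] = [114.395, 117.575]. RSS = √0.562078 = 0.750.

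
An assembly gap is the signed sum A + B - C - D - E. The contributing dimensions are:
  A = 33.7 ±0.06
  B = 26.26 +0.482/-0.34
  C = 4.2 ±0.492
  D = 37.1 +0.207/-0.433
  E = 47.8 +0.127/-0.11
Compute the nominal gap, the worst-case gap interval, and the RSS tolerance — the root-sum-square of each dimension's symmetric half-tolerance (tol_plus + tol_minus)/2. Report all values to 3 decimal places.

nominal=-29.140 wc=[-30.366,-27.563] rss=0.729

Stack each dimension's contribution:
  +A: nom +33.700 → Σnom=33.700; wc +0.060/-0.060 → slack +0.060/-0.060; half-tol=0.060, Σhalf²=0.003600
  +B: nom +26.260 → Σnom=59.960; wc +0.482/-0.340 → slack +0.542/-0.400; half-tol=0.411, Σhalf²=0.172521
  -C: nom -4.200 → Σnom=55.760; wc +0.492/-0.492 → slack +1.034/-0.892; half-tol=0.492, Σhalf²=0.414585
  -D: nom -37.100 → Σnom=18.660; wc +0.433/-0.207 → slack +1.467/-1.099; half-tol=0.320, Σhalf²=0.516985
  -E: nom -47.800 → Σnom=-29.140; wc +0.110/-0.127 → slack +1.577/-1.226; half-tol=0.118, Σhalf²=0.531027
Nominal = -29.140. Worst-case = [-29.140 - 1.226, -29.140 + 1.577] = [-30.366, -27.563]. RSS = √0.531027 = 0.729.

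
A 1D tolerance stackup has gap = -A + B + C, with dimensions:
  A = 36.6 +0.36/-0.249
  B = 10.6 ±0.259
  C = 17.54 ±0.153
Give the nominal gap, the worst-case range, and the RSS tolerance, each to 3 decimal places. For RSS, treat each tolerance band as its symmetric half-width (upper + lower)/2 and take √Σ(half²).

nominal=-8.460 wc=[-9.232,-7.799] rss=0.428

Stack each dimension's contribution:
  -A: nom -36.600 → Σnom=-36.600; wc +0.249/-0.360 → slack +0.249/-0.360; half-tol=0.304, Σhalf²=0.092720
  +B: nom +10.600 → Σnom=-26.000; wc +0.259/-0.259 → slack +0.508/-0.619; half-tol=0.259, Σhalf²=0.159801
  +C: nom +17.540 → Σnom=-8.460; wc +0.153/-0.153 → slack +0.661/-0.772; half-tol=0.153, Σhalf²=0.183210
Nominal = -8.460. Worst-case = [-8.460 - 0.772, -8.460 + 0.661] = [-9.232, -7.799]. RSS = √0.183210 = 0.428.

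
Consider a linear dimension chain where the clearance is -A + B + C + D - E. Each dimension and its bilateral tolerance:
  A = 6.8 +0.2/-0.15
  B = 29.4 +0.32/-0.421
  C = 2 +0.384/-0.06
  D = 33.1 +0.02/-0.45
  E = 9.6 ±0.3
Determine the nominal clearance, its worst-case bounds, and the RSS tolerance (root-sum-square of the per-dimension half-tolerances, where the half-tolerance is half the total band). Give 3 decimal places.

Stack each dimension's contribution:
  -A: nom -6.800 → Σnom=-6.800; wc +0.150/-0.200 → slack +0.150/-0.200; half-tol=0.175, Σhalf²=0.030625
  +B: nom +29.400 → Σnom=22.600; wc +0.320/-0.421 → slack +0.470/-0.621; half-tol=0.370, Σhalf²=0.167895
  +C: nom +2.000 → Σnom=24.600; wc +0.384/-0.060 → slack +0.854/-0.681; half-tol=0.222, Σhalf²=0.217179
  +D: nom +33.100 → Σnom=57.700; wc +0.020/-0.450 → slack +0.874/-1.131; half-tol=0.235, Σhalf²=0.272404
  -E: nom -9.600 → Σnom=48.100; wc +0.300/-0.300 → slack +1.174/-1.431; half-tol=0.300, Σhalf²=0.362404
Nominal = 48.100. Worst-case = [48.100 - 1.431, 48.100 + 1.174] = [46.669, 49.274]. RSS = √0.362404 = 0.602.

nominal=48.100 wc=[46.669,49.274] rss=0.602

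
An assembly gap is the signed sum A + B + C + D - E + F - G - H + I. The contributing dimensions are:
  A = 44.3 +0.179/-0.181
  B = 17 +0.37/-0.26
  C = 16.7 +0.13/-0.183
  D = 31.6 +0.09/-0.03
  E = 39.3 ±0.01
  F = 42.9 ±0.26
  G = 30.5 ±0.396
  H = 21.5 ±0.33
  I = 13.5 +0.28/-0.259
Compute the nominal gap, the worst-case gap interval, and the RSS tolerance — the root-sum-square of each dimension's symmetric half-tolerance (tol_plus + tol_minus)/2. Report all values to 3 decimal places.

Stack each dimension's contribution:
  +A: nom +44.300 → Σnom=44.300; wc +0.179/-0.181 → slack +0.179/-0.181; half-tol=0.180, Σhalf²=0.032400
  +B: nom +17.000 → Σnom=61.300; wc +0.370/-0.260 → slack +0.549/-0.441; half-tol=0.315, Σhalf²=0.131625
  +C: nom +16.700 → Σnom=78.000; wc +0.130/-0.183 → slack +0.679/-0.624; half-tol=0.157, Σhalf²=0.156117
  +D: nom +31.600 → Σnom=109.600; wc +0.090/-0.030 → slack +0.769/-0.654; half-tol=0.060, Σhalf²=0.159717
  -E: nom -39.300 → Σnom=70.300; wc +0.010/-0.010 → slack +0.779/-0.664; half-tol=0.010, Σhalf²=0.159817
  +F: nom +42.900 → Σnom=113.200; wc +0.260/-0.260 → slack +1.039/-0.924; half-tol=0.260, Σhalf²=0.227417
  -G: nom -30.500 → Σnom=82.700; wc +0.396/-0.396 → slack +1.435/-1.320; half-tol=0.396, Σhalf²=0.384233
  -H: nom -21.500 → Σnom=61.200; wc +0.330/-0.330 → slack +1.765/-1.650; half-tol=0.330, Σhalf²=0.493133
  +I: nom +13.500 → Σnom=74.700; wc +0.280/-0.259 → slack +2.045/-1.909; half-tol=0.270, Σhalf²=0.565763
Nominal = 74.700. Worst-case = [74.700 - 1.909, 74.700 + 2.045] = [72.791, 76.745]. RSS = √0.565763 = 0.752.

nominal=74.700 wc=[72.791,76.745] rss=0.752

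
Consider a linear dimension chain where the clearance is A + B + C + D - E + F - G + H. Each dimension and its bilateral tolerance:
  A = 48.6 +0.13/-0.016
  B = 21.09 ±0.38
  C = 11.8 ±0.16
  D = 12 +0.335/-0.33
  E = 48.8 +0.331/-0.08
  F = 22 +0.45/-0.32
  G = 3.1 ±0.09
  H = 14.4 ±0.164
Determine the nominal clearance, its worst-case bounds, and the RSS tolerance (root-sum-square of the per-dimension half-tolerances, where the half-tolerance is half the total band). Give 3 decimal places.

Stack each dimension's contribution:
  +A: nom +48.600 → Σnom=48.600; wc +0.130/-0.016 → slack +0.130/-0.016; half-tol=0.073, Σhalf²=0.005329
  +B: nom +21.090 → Σnom=69.690; wc +0.380/-0.380 → slack +0.510/-0.396; half-tol=0.380, Σhalf²=0.149729
  +C: nom +11.800 → Σnom=81.490; wc +0.160/-0.160 → slack +0.670/-0.556; half-tol=0.160, Σhalf²=0.175329
  +D: nom +12.000 → Σnom=93.490; wc +0.335/-0.330 → slack +1.005/-0.886; half-tol=0.333, Σhalf²=0.285885
  -E: nom -48.800 → Σnom=44.690; wc +0.080/-0.331 → slack +1.085/-1.217; half-tol=0.206, Σhalf²=0.328116
  +F: nom +22.000 → Σnom=66.690; wc +0.450/-0.320 → slack +1.535/-1.537; half-tol=0.385, Σhalf²=0.476341
  -G: nom -3.100 → Σnom=63.590; wc +0.090/-0.090 → slack +1.625/-1.627; half-tol=0.090, Σhalf²=0.484441
  +H: nom +14.400 → Σnom=77.990; wc +0.164/-0.164 → slack +1.789/-1.791; half-tol=0.164, Σhalf²=0.511337
Nominal = 77.990. Worst-case = [77.990 - 1.791, 77.990 + 1.789] = [76.199, 79.779]. RSS = √0.511337 = 0.715.

nominal=77.990 wc=[76.199,79.779] rss=0.715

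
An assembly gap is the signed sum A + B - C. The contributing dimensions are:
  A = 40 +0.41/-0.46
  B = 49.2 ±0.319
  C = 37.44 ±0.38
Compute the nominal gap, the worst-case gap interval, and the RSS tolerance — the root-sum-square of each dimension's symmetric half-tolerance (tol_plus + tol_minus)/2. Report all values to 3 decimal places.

nominal=51.760 wc=[50.601,52.869] rss=0.660

Stack each dimension's contribution:
  +A: nom +40.000 → Σnom=40.000; wc +0.410/-0.460 → slack +0.410/-0.460; half-tol=0.435, Σhalf²=0.189225
  +B: nom +49.200 → Σnom=89.200; wc +0.319/-0.319 → slack +0.729/-0.779; half-tol=0.319, Σhalf²=0.290986
  -C: nom -37.440 → Σnom=51.760; wc +0.380/-0.380 → slack +1.109/-1.159; half-tol=0.380, Σhalf²=0.435386
Nominal = 51.760. Worst-case = [51.760 - 1.159, 51.760 + 1.109] = [50.601, 52.869]. RSS = √0.435386 = 0.660.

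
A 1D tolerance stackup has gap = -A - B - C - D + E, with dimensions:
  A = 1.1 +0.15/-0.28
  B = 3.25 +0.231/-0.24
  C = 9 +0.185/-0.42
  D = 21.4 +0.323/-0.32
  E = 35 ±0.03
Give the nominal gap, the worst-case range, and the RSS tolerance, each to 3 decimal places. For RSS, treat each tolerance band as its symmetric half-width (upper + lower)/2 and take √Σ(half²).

Stack each dimension's contribution:
  -A: nom -1.100 → Σnom=-1.100; wc +0.280/-0.150 → slack +0.280/-0.150; half-tol=0.215, Σhalf²=0.046225
  -B: nom -3.250 → Σnom=-4.350; wc +0.240/-0.231 → slack +0.520/-0.381; half-tol=0.235, Σhalf²=0.101685
  -C: nom -9.000 → Σnom=-13.350; wc +0.420/-0.185 → slack +0.940/-0.566; half-tol=0.302, Σhalf²=0.193192
  -D: nom -21.400 → Σnom=-34.750; wc +0.320/-0.323 → slack +1.260/-0.889; half-tol=0.322, Σhalf²=0.296554
  +E: nom +35.000 → Σnom=0.250; wc +0.030/-0.030 → slack +1.290/-0.919; half-tol=0.030, Σhalf²=0.297454
Nominal = 0.250. Worst-case = [0.250 - 0.919, 0.250 + 1.290] = [-0.669, 1.540]. RSS = √0.297454 = 0.545.

nominal=0.250 wc=[-0.669,1.540] rss=0.545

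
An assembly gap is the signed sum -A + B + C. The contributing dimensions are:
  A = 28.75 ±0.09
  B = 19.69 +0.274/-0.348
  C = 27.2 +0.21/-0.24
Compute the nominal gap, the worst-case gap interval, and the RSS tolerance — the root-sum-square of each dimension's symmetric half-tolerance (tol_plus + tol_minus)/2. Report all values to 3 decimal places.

nominal=18.140 wc=[17.462,18.714] rss=0.394

Stack each dimension's contribution:
  -A: nom -28.750 → Σnom=-28.750; wc +0.090/-0.090 → slack +0.090/-0.090; half-tol=0.090, Σhalf²=0.008100
  +B: nom +19.690 → Σnom=-9.060; wc +0.274/-0.348 → slack +0.364/-0.438; half-tol=0.311, Σhalf²=0.104821
  +C: nom +27.200 → Σnom=18.140; wc +0.210/-0.240 → slack +0.574/-0.678; half-tol=0.225, Σhalf²=0.155446
Nominal = 18.140. Worst-case = [18.140 - 0.678, 18.140 + 0.574] = [17.462, 18.714]. RSS = √0.155446 = 0.394.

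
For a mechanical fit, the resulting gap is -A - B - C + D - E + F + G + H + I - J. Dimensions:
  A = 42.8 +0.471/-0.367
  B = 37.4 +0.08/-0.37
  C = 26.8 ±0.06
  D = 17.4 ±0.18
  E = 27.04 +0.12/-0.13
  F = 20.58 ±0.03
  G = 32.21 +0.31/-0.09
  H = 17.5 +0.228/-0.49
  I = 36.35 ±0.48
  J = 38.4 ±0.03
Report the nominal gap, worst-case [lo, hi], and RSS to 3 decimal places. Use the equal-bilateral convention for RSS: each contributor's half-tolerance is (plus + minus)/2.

nominal=-48.400 wc=[-50.431,-46.215] rss=0.824

Stack each dimension's contribution:
  -A: nom -42.800 → Σnom=-42.800; wc +0.367/-0.471 → slack +0.367/-0.471; half-tol=0.419, Σhalf²=0.175561
  -B: nom -37.400 → Σnom=-80.200; wc +0.370/-0.080 → slack +0.737/-0.551; half-tol=0.225, Σhalf²=0.226186
  -C: nom -26.800 → Σnom=-107.000; wc +0.060/-0.060 → slack +0.797/-0.611; half-tol=0.060, Σhalf²=0.229786
  +D: nom +17.400 → Σnom=-89.600; wc +0.180/-0.180 → slack +0.977/-0.791; half-tol=0.180, Σhalf²=0.262186
  -E: nom -27.040 → Σnom=-116.640; wc +0.130/-0.120 → slack +1.107/-0.911; half-tol=0.125, Σhalf²=0.277811
  +F: nom +20.580 → Σnom=-96.060; wc +0.030/-0.030 → slack +1.137/-0.941; half-tol=0.030, Σhalf²=0.278711
  +G: nom +32.210 → Σnom=-63.850; wc +0.310/-0.090 → slack +1.447/-1.031; half-tol=0.200, Σhalf²=0.318711
  +H: nom +17.500 → Σnom=-46.350; wc +0.228/-0.490 → slack +1.675/-1.521; half-tol=0.359, Σhalf²=0.447592
  +I: nom +36.350 → Σnom=-10.000; wc +0.480/-0.480 → slack +2.155/-2.001; half-tol=0.480, Σhalf²=0.677992
  -J: nom -38.400 → Σnom=-48.400; wc +0.030/-0.030 → slack +2.185/-2.031; half-tol=0.030, Σhalf²=0.678892
Nominal = -48.400. Worst-case = [-48.400 - 2.031, -48.400 + 2.185] = [-50.431, -46.215]. RSS = √0.678892 = 0.824.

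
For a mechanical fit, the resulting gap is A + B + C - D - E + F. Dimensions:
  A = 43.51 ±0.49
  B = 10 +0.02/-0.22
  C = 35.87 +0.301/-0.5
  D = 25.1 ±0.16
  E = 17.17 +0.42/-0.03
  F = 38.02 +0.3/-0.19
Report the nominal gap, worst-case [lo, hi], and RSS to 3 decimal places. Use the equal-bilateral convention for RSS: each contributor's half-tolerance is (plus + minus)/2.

Stack each dimension's contribution:
  +A: nom +43.510 → Σnom=43.510; wc +0.490/-0.490 → slack +0.490/-0.490; half-tol=0.490, Σhalf²=0.240100
  +B: nom +10.000 → Σnom=53.510; wc +0.020/-0.220 → slack +0.510/-0.710; half-tol=0.120, Σhalf²=0.254500
  +C: nom +35.870 → Σnom=89.380; wc +0.301/-0.500 → slack +0.811/-1.210; half-tol=0.400, Σhalf²=0.414900
  -D: nom -25.100 → Σnom=64.280; wc +0.160/-0.160 → slack +0.971/-1.370; half-tol=0.160, Σhalf²=0.440500
  -E: nom -17.170 → Σnom=47.110; wc +0.030/-0.420 → slack +1.001/-1.790; half-tol=0.225, Σhalf²=0.491125
  +F: nom +38.020 → Σnom=85.130; wc +0.300/-0.190 → slack +1.301/-1.980; half-tol=0.245, Σhalf²=0.551150
Nominal = 85.130. Worst-case = [85.130 - 1.980, 85.130 + 1.301] = [83.150, 86.431]. RSS = √0.551150 = 0.742.

nominal=85.130 wc=[83.150,86.431] rss=0.742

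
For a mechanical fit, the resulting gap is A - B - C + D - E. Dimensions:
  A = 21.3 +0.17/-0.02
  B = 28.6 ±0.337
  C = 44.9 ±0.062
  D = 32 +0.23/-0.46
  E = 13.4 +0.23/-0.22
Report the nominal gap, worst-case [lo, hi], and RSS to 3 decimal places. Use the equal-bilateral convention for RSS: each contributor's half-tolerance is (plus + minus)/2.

nominal=-33.600 wc=[-34.709,-32.581] rss=0.544

Stack each dimension's contribution:
  +A: nom +21.300 → Σnom=21.300; wc +0.170/-0.020 → slack +0.170/-0.020; half-tol=0.095, Σhalf²=0.009025
  -B: nom -28.600 → Σnom=-7.300; wc +0.337/-0.337 → slack +0.507/-0.357; half-tol=0.337, Σhalf²=0.122594
  -C: nom -44.900 → Σnom=-52.200; wc +0.062/-0.062 → slack +0.569/-0.419; half-tol=0.062, Σhalf²=0.126438
  +D: nom +32.000 → Σnom=-20.200; wc +0.230/-0.460 → slack +0.799/-0.879; half-tol=0.345, Σhalf²=0.245463
  -E: nom -13.400 → Σnom=-33.600; wc +0.220/-0.230 → slack +1.019/-1.109; half-tol=0.225, Σhalf²=0.296088
Nominal = -33.600. Worst-case = [-33.600 - 1.109, -33.600 + 1.019] = [-34.709, -32.581]. RSS = √0.296088 = 0.544.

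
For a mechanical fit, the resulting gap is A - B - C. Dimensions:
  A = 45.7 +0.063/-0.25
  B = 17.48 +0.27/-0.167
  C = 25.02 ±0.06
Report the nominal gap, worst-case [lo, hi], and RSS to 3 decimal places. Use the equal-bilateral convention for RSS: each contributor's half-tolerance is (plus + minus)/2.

nominal=3.200 wc=[2.620,3.490] rss=0.275

Stack each dimension's contribution:
  +A: nom +45.700 → Σnom=45.700; wc +0.063/-0.250 → slack +0.063/-0.250; half-tol=0.157, Σhalf²=0.024492
  -B: nom -17.480 → Σnom=28.220; wc +0.167/-0.270 → slack +0.230/-0.520; half-tol=0.219, Σhalf²=0.072235
  -C: nom -25.020 → Σnom=3.200; wc +0.060/-0.060 → slack +0.290/-0.580; half-tol=0.060, Σhalf²=0.075835
Nominal = 3.200. Worst-case = [3.200 - 0.580, 3.200 + 0.290] = [2.620, 3.490]. RSS = √0.075835 = 0.275.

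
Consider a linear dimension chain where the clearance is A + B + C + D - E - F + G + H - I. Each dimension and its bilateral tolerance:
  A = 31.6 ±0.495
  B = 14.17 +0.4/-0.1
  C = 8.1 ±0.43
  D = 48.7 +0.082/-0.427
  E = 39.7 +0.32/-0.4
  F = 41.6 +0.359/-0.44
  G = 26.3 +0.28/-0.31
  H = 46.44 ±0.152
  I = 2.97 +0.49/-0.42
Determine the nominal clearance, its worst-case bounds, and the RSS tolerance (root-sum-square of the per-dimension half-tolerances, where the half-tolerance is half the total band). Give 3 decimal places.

Stack each dimension's contribution:
  +A: nom +31.600 → Σnom=31.600; wc +0.495/-0.495 → slack +0.495/-0.495; half-tol=0.495, Σhalf²=0.245025
  +B: nom +14.170 → Σnom=45.770; wc +0.400/-0.100 → slack +0.895/-0.595; half-tol=0.250, Σhalf²=0.307525
  +C: nom +8.100 → Σnom=53.870; wc +0.430/-0.430 → slack +1.325/-1.025; half-tol=0.430, Σhalf²=0.492425
  +D: nom +48.700 → Σnom=102.570; wc +0.082/-0.427 → slack +1.407/-1.452; half-tol=0.255, Σhalf²=0.557195
  -E: nom -39.700 → Σnom=62.870; wc +0.400/-0.320 → slack +1.807/-1.772; half-tol=0.360, Σhalf²=0.686795
  -F: nom -41.600 → Σnom=21.270; wc +0.440/-0.359 → slack +2.247/-2.131; half-tol=0.399, Σhalf²=0.846396
  +G: nom +26.300 → Σnom=47.570; wc +0.280/-0.310 → slack +2.527/-2.441; half-tol=0.295, Σhalf²=0.933421
  +H: nom +46.440 → Σnom=94.010; wc +0.152/-0.152 → slack +2.679/-2.593; half-tol=0.152, Σhalf²=0.956525
  -I: nom -2.970 → Σnom=91.040; wc +0.420/-0.490 → slack +3.099/-3.083; half-tol=0.455, Σhalf²=1.163550
Nominal = 91.040. Worst-case = [91.040 - 3.083, 91.040 + 3.099] = [87.957, 94.139]. RSS = √1.163550 = 1.079.

nominal=91.040 wc=[87.957,94.139] rss=1.079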